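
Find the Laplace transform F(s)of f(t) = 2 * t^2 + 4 4/s^3 + 4/s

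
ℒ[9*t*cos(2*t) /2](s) 9*(s^2-4) /(2*(s^2 + 4) ^2) 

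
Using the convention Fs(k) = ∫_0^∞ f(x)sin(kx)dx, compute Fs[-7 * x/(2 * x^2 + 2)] -7 * pi * exp(-k)/4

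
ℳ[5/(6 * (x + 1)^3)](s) 5 * pi * (s - 2) * (s - 1)/(12 * sin(pi * s))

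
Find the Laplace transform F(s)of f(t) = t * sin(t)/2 s/(s^2 + 1)^2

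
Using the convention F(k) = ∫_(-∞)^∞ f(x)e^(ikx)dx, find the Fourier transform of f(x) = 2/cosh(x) 2 * pi/cosh(pi * k/2)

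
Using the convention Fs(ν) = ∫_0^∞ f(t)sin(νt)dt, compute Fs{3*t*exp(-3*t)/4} 9*ν/(2*(ν^2 + 9)^2)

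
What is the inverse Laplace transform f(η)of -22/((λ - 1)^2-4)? -11 * exp(η) * sinh(2 * η)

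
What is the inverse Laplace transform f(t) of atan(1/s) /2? sin(t) /(2 * t) 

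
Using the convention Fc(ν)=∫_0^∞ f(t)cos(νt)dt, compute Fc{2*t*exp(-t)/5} 2*(1 - ν^2)/(5*(ν^2 + 1)^2)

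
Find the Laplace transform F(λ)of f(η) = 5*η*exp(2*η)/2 5/(2*(λ - 2)^2)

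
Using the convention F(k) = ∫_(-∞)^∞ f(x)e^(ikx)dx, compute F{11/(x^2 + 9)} 11*pi*exp(-3*Abs(k))/3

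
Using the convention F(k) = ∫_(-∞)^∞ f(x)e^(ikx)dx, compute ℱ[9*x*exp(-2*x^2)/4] 9*sqrt(2)*I*sqrt(pi)*k*exp(-k^2/8)/32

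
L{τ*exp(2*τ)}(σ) (σ - 2)^(-2)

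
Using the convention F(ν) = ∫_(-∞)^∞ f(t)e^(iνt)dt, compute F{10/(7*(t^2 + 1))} 10*pi*exp(-Abs(ν))/7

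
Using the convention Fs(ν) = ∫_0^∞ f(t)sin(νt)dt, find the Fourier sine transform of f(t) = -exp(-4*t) -ν/(ν^2 + 16)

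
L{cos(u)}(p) p/(p^2 + 1)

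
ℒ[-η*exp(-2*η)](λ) -1/(λ+2)^2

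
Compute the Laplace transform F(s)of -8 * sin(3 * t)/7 -24/(7 * s^2 + 63)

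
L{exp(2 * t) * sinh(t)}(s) 1/((s - 2)^2 - 1)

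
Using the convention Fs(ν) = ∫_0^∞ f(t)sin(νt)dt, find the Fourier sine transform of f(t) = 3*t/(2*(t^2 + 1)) 3*pi*exp(-ν)/4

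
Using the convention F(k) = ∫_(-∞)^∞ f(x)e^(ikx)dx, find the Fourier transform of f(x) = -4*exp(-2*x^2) -2*sqrt(2)*sqrt(pi)*exp(-k^2/8)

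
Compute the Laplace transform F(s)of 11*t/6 11/(6*s^2)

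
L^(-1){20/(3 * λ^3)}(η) 10 * η^2/3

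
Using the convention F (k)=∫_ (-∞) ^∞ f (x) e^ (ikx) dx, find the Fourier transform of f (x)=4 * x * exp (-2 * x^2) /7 sqrt (2) * I * sqrt (pi) * k * exp (-k^2/8) /14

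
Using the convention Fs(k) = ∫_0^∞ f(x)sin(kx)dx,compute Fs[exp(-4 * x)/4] k/(4 * (k^2 + 16))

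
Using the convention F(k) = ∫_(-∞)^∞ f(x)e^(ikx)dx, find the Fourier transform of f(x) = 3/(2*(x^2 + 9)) pi*exp(-3*Abs(k))/2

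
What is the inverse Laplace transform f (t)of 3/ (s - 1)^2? 3 * t * exp (t)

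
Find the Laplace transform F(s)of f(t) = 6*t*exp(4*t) 6/(s - 4)^2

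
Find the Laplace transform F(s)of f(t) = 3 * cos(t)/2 3 * s/(2 * (s^2 + 1))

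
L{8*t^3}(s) 48/s^4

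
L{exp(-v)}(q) 1/(q + 1)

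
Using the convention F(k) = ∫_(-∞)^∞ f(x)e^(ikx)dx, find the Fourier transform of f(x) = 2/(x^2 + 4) pi * exp(-2 * Abs(k))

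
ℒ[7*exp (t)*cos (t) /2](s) 7*(s - 1) / (2*( (s - 1) ^2 + 1) ) 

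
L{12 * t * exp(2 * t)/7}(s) 12/(7 * (s - 2)^2)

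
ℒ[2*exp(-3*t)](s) 2/(s+3)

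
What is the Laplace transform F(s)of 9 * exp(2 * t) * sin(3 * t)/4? 27/(4 * ((s - 2)^2+9))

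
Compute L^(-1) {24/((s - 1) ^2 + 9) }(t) 8*exp(t)*sin(3*t) 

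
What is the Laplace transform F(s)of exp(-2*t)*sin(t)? 1/((s + 2)^2 + 1)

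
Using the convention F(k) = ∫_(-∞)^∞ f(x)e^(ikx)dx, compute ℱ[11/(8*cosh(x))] 11*pi/(8*cosh(pi*k/2))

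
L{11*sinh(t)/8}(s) 11/(8*(s^2 - 1))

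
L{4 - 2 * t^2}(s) 4/s - 4/s^3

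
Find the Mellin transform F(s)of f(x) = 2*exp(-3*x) 2*gamma(s)/3^s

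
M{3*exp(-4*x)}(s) 3*gamma(s)/4^s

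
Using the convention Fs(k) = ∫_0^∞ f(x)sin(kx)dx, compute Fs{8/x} 4*pi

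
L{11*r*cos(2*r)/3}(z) 11*(z^2 - 4)/(3*(z^2 + 4)^2)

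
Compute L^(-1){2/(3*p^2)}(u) 2*u/3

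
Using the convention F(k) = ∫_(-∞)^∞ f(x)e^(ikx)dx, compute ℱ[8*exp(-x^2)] 8*sqrt(pi)*exp(-k^2/4)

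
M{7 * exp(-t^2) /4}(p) 7 * gamma(p/2) /8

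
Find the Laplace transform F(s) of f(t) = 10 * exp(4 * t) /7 10/(7 * (s - 4) ) 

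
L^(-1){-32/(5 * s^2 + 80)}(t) -8 * sin(4 * t)/5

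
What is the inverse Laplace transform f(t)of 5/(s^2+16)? 5*sin(4*t)/4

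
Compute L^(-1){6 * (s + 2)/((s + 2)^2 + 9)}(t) 6 * exp(-2 * t) * cos(3 * t)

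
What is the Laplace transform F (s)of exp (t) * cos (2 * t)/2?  (s - 1)/ (2 * ( (s - 1)^2+4))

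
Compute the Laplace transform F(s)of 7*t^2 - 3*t 14/s^3 - 3/s^2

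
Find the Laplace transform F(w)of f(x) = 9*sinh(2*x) 18/(w^2 - 4)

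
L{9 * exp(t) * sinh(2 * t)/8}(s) 9/(4 * ((s - 1)^2 - 4))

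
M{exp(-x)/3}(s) gamma(s)/3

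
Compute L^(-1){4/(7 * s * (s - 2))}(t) 4 * exp(t) * sinh(t)/7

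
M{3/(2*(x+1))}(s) 3*pi*csc(pi*s)/2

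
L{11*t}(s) 11/s^2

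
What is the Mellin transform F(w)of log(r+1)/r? -pi*csc(pi*w)/(w - 1)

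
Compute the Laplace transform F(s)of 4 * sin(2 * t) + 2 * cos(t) 2 * s/(s^2 + 1) + 8/(s^2 + 4)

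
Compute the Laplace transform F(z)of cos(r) z/(z^2 + 1)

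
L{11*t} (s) 11/s^2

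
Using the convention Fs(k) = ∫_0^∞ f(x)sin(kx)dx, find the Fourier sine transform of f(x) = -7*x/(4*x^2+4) -7*pi*exp(-k)/8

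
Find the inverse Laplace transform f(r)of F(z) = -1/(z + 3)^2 -r*exp(-3*r)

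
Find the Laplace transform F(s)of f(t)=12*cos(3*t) 12*s/(s^2 + 9)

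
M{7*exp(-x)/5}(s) 7*gamma(s)/5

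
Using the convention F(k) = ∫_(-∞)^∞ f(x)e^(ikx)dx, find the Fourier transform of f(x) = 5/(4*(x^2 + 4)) 5*pi*exp(-2*Abs(k))/8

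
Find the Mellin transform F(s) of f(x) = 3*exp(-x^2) 3*gamma(s/2) /2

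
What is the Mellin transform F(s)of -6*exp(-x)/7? -6*gamma(s)/7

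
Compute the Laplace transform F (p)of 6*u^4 144/p^5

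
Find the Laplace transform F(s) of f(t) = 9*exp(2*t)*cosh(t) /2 9*(s - 2) /(2*((s - 2) ^2 - 1) ) 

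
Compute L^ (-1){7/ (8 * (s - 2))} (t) 7 * exp (2 * t)/8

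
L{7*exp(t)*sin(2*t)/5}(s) 14/(5*((s - 1)^2 + 4))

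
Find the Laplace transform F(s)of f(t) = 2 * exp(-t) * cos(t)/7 2 * (s + 1)/(7 * ((s + 1)^2 + 1))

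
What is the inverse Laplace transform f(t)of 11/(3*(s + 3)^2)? 11*t*exp(-3*t)/3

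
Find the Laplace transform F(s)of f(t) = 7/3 7/(3*s)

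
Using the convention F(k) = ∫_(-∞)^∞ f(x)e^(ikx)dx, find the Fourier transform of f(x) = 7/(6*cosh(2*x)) 7*pi/(12*cosh(pi*k/4))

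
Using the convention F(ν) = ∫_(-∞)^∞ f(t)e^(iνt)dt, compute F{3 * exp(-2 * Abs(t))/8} 3/(2 * (ν^2+4))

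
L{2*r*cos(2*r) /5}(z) 2*(z^2 - 4) /(5*(z^2+4) ^2) 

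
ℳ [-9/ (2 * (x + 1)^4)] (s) 3 * pi * (s - 3) * (s - 2) * (s - 1)/ (4 * sin (pi * s))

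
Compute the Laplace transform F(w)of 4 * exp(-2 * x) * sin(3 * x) 12/((w+2)^2+9)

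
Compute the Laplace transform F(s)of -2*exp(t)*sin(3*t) -6/((s - 1)^2 + 9)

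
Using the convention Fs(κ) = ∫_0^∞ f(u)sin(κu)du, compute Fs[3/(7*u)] 3*pi/14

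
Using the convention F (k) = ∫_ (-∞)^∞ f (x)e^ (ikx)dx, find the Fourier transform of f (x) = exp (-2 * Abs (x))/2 2/ (k^2+4)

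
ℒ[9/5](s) 9/(5 * s)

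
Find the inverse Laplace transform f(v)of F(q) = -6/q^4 -v^3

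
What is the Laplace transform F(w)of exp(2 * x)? 1/(w - 2)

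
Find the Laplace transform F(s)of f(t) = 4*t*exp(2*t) 4/(s - 2)^2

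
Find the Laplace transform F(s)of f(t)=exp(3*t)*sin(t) 1/((s - 3)^2 + 1)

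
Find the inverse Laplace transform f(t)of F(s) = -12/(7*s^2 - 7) -12*sinh(t)/7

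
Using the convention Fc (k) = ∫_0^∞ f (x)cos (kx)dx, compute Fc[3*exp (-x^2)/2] 3*sqrt (pi)*exp (-k^2/4)/4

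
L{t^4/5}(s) 24/(5 * s^5)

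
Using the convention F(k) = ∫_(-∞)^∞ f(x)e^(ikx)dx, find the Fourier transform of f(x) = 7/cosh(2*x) 7*pi/(2*cosh(pi*k/4))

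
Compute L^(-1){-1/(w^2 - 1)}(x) -sinh(x)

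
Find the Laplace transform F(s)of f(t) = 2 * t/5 2/(5 * s^2)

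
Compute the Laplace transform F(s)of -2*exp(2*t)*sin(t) -2/((s - 2)^2 + 1)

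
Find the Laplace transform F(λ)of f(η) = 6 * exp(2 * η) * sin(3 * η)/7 18/(7 * ((λ - 2)^2 + 9))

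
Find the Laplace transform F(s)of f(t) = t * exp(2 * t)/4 1/(4 * (s - 2)^2)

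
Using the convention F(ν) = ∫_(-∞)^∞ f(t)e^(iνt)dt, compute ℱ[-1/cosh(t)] -pi/cosh(pi * ν/2)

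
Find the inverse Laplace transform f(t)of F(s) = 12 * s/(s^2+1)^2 6 * t * sin(t)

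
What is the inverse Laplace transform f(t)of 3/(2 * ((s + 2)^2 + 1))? 3 * exp(-2 * t) * sin(t)/2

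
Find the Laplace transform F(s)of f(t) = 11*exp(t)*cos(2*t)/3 11*(s - 1)/(3*((s - 1)^2+4))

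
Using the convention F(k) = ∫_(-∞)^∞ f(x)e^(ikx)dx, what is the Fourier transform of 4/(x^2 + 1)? 4 * pi * exp(-Abs(k))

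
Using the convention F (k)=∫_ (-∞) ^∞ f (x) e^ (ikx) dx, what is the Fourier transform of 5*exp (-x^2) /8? 5*sqrt (pi)*exp (-k^2/4) /8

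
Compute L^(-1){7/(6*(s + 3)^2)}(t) 7*t*exp(-3*t)/6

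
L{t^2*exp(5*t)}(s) 2/(s - 5)^3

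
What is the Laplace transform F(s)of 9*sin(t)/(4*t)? 9*atan(1/s)/4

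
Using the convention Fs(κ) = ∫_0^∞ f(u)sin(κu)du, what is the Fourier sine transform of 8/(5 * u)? 4 * pi/5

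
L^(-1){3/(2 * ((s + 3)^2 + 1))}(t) 3 * exp(-3 * t) * sin(t)/2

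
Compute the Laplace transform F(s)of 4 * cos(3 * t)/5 4 * s/(5 * (s^2 + 9))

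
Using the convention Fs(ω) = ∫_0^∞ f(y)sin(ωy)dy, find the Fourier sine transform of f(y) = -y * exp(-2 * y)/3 -4 * ω/(3 * (ω^2+4)^2)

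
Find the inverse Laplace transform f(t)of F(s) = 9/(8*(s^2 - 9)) 3*sinh(3*t)/8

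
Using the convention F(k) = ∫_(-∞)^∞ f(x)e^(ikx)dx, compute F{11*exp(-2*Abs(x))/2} 22/(k^2 + 4)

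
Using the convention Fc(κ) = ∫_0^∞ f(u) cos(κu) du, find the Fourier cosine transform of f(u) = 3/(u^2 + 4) 3 * pi * exp(-2 * κ) /4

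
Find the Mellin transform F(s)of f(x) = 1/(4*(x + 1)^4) gamma(s)*gamma(4 - s)/24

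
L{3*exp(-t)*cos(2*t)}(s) 3*(s+1)/((s+1)^2+4)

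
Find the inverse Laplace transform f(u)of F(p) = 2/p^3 u^2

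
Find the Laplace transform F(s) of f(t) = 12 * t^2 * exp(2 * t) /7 24/(7 * (s - 2) ^3) 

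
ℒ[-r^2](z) -2/z^3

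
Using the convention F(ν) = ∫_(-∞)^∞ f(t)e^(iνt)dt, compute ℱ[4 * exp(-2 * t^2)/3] 2 * sqrt(2) * sqrt(pi) * exp(-ν^2/8)/3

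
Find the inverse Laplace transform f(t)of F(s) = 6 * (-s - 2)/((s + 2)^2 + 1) -6 * exp(-2 * t) * cos(t)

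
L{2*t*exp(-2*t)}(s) 2/(s+2)^2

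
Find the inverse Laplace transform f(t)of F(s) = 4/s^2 4 * t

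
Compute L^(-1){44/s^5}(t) 11*t^4/6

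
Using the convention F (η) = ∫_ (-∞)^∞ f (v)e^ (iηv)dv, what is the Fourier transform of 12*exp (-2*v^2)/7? 6*sqrt (2)*sqrt (pi)*exp (-η^2/8)/7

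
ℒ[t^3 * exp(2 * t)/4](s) 3/(2 * (s - 2)^4)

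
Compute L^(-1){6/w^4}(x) x^3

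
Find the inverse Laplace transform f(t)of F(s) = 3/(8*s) 3/8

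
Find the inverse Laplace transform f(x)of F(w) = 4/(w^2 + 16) sin(4*x)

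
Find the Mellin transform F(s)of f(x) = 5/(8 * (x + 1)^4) 5 * gamma(s) * gamma(4 - s)/48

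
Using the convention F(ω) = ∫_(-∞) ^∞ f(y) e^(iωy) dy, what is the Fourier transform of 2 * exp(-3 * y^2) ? 2 * sqrt(3) * sqrt(pi) * exp(-ω^2/12) /3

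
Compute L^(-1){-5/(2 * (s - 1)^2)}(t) -5 * t * exp(t)/2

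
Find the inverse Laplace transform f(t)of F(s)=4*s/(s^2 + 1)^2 2*t*sin(t)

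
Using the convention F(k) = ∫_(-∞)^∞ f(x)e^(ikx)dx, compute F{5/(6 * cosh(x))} 5 * pi/(6 * cosh(pi * k/2))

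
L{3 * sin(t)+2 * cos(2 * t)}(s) 3/(s^2+1)+2 * s/(s^2+4)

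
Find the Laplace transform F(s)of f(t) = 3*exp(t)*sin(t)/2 3/(2*((s - 1)^2 + 1))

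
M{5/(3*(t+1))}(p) 5*pi*csc(pi*p)/3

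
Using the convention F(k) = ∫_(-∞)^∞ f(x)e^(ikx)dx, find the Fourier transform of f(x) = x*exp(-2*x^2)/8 sqrt(2)*I*sqrt(pi)*k*exp(-k^2/8)/64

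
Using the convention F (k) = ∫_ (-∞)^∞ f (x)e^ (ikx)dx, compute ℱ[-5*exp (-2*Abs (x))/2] -10/ (k^2 + 4)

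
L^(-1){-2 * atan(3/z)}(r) -2 * sin(3 * r)/r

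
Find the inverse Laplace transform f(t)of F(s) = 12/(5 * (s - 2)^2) 12 * t * exp(2 * t)/5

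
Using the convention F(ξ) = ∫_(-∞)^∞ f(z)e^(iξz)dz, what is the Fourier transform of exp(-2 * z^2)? sqrt(2) * sqrt(pi) * exp(-ξ^2/8)/2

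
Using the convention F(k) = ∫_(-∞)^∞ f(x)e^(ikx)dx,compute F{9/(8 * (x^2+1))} 9 * pi * exp(-Abs(k))/8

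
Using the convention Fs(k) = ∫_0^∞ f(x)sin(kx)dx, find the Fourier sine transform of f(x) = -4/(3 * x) -2 * pi/3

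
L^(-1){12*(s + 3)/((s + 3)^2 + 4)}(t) 12*exp(-3*t)*cos(2*t)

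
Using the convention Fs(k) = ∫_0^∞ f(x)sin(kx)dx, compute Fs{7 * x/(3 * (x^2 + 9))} 7 * pi * exp(-3 * k)/6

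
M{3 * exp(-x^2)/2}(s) 3 * gamma(s/2)/4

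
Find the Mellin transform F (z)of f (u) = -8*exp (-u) -8*gamma (z)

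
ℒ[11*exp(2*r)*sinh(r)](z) 11/((z - 2)^2-1)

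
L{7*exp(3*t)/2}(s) 7/(2*(s - 3))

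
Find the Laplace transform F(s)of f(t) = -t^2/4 -1/(2*s^3)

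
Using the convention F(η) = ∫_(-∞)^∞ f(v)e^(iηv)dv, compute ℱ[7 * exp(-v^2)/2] 7 * sqrt(pi) * exp(-η^2/4)/2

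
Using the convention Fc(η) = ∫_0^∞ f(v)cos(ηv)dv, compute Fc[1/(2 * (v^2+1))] pi * exp(-η)/4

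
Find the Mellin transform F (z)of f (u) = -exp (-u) -gamma (z)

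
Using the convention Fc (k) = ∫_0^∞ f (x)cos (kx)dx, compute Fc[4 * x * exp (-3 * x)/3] 4 * (9 - k^2)/ (3 * (k^2 + 9)^2)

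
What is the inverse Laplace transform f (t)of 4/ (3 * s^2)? 4 * t/3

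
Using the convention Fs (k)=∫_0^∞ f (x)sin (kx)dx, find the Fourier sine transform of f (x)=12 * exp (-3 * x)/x 12 * atan (k/3)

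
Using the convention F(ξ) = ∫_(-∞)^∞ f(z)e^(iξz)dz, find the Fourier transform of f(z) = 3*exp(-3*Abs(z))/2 9/(ξ^2+9)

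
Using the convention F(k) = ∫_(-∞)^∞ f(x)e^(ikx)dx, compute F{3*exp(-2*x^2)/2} 3*sqrt(2)*sqrt(pi)*exp(-k^2/8)/4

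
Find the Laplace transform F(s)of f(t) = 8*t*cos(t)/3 8*(s^2-1)/(3*(s^2 + 1)^2)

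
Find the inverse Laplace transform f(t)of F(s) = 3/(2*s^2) 3*t/2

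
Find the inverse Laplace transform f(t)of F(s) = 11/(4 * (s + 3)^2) 11 * t * exp(-3 * t)/4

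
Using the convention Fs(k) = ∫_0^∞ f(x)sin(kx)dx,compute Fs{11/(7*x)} 11*pi/14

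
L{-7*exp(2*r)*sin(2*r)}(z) -14/((z - 2)^2+4)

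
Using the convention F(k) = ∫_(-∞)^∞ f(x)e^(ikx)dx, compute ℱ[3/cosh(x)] 3*pi/cosh(pi*k/2)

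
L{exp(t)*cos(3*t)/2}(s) (s - 1)/(2*((s - 1)^2 + 9))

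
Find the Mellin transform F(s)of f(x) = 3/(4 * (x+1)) 3 * pi * csc(pi * s)/4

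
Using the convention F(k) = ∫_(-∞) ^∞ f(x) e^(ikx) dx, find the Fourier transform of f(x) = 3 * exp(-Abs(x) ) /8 3/(4 * (k^2+1) ) 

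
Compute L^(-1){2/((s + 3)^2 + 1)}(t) 2*exp(-3*t)*sin(t)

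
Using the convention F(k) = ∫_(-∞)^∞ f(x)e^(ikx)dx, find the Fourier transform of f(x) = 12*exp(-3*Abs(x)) 72/(k^2+9)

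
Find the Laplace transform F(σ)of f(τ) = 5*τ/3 5/(3*σ^2)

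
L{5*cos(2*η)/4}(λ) 5*λ/(4*(λ^2+4))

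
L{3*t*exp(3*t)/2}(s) 3/(2*(s - 3)^2)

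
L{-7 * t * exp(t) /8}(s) -7/(8 * (s - 1) ^2) 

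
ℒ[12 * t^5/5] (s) 288/s^6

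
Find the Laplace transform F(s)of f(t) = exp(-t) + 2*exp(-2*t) 1/(s + 1) + 2/(s + 2)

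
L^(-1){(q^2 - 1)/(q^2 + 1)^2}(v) v*cos(v)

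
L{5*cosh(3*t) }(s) 5*s/(s^2 - 9) 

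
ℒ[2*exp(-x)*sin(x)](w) 2/((w + 1)^2 + 1)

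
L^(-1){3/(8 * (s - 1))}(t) 3 * exp(t)/8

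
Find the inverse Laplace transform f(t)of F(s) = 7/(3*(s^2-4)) 7*sinh(2*t)/6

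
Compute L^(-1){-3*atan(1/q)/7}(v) -3*sin(v)/(7*v)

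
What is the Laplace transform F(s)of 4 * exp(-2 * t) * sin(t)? 4/((s + 2)^2 + 1)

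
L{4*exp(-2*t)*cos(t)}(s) 4*(s+2)/((s+2)^2+1)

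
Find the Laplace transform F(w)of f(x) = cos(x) w/(w^2+1)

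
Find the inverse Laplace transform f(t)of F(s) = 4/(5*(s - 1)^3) 2*t^2*exp(t)/5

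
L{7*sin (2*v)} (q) 14/ (q^2 + 4)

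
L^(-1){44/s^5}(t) 11*t^4/6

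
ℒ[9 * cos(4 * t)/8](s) 9 * s/(8 * (s^2 + 16))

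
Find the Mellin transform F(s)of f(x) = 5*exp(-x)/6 5*gamma(s)/6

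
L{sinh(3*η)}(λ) 3/(λ^2-9)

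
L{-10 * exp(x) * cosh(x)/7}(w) 10 * (1 - w)/(7 * w * (w - 2))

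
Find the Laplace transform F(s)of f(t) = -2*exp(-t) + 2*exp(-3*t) 2/(s + 3) - 2/(s + 1)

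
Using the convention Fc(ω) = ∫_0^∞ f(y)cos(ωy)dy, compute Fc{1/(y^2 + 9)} pi * exp(-3 * ω)/6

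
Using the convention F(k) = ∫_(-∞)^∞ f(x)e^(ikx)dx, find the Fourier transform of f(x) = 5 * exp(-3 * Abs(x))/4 15/(2 * (k^2+9))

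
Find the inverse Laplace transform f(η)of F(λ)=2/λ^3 η^2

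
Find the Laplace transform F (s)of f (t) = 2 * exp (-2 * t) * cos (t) 2 * (s + 2)/ ( (s + 2)^2 + 1)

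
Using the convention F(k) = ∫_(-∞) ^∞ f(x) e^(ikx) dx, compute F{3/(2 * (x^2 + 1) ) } 3 * pi * exp(-Abs(k) ) /2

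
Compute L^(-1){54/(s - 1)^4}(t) 9*t^3*exp(t)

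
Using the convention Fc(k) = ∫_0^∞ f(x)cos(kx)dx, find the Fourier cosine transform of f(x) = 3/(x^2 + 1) 3*pi*exp(-k)/2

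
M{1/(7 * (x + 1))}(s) pi * csc(pi * s)/7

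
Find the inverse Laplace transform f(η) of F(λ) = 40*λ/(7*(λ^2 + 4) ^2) 10*η*sin(2*η) /7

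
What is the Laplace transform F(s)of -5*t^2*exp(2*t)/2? -5/(s - 2)^3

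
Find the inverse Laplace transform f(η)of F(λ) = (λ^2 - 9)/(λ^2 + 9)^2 η * cos(3 * η)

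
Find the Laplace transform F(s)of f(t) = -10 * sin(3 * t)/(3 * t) -10 * atan(3/s)/3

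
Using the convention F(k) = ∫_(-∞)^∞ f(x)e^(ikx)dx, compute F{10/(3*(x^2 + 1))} 10*pi*exp(-Abs(k))/3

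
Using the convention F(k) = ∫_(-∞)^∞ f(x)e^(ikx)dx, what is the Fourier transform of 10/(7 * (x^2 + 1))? 10 * pi * exp(-Abs(k))/7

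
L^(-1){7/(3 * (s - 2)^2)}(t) 7 * t * exp(2 * t)/3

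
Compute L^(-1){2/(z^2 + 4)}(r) sin(2 * r)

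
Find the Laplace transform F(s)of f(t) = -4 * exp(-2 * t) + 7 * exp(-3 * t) 7/(s + 3) - 4/(s + 2)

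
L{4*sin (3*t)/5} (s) 12/ (5*(s^2+9))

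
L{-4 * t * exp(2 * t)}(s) -4/(s - 2)^2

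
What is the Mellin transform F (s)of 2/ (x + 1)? 2 * pi * csc (pi * s)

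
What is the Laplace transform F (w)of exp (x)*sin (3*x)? 3/ ( (w - 1)^2 + 9)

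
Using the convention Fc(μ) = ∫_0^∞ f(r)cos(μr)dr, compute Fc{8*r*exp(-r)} 8*(1 - μ^2)/(μ^2 + 1)^2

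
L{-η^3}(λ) -6/λ^4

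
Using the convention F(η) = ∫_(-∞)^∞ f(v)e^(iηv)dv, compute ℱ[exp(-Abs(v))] 2/(η^2 + 1)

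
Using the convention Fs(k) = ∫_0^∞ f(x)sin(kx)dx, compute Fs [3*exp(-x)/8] 3*k/(8*(k^2 + 1))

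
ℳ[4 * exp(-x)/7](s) 4 * gamma(s)/7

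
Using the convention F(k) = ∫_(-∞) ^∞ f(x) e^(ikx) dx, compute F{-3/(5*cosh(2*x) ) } -3*pi/(10*cosh(pi*k/4) ) 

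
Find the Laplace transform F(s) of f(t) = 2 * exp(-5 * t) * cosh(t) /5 2 * (s + 5) /(5 * ((s + 5) ^2-1) ) 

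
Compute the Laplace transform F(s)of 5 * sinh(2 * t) 10/(s^2 - 4)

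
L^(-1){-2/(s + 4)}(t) -2 * exp(-4 * t)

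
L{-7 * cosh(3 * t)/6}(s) -7 * s/(6 * s^2 - 54)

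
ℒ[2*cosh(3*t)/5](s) 2*s/(5*(s^2 - 9))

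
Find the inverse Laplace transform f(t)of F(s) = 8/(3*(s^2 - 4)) 4*sinh(2*t)/3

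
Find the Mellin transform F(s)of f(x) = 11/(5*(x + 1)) 11*pi*csc(pi*s)/5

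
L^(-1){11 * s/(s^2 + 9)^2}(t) 11 * t * sin(3 * t)/6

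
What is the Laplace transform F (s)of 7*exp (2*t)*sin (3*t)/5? 21/ (5*( (s - 2)^2 + 9))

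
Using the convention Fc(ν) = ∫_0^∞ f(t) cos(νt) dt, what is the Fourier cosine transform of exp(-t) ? 1/(ν^2 + 1) 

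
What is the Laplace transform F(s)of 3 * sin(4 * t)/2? 6/(s^2+16)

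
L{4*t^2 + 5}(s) 8/s^3 + 5/s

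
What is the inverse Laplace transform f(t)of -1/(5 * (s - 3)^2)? -t * exp(3 * t)/5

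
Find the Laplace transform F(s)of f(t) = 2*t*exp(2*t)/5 2/(5*(s - 2)^2)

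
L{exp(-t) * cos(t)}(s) (s + 1)/((s + 1)^2 + 1)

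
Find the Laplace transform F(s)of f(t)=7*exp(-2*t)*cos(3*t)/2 7*(s + 2)/(2*((s + 2)^2 + 9))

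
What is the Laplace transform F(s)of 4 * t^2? 8/s^3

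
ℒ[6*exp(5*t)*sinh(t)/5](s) 6/(5*((s - 5)^2 - 1))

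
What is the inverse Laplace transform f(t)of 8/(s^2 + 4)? 4 * sin(2 * t)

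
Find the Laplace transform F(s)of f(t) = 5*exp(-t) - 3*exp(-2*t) 5/(s + 1) - 3/(s + 2)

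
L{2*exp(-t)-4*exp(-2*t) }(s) 2/(s + 1)-4/(s + 2) 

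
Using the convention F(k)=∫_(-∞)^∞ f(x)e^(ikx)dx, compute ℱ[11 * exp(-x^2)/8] 11 * sqrt(pi) * exp(-k^2/4)/8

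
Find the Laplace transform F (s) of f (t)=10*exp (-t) 10/ (s + 1) 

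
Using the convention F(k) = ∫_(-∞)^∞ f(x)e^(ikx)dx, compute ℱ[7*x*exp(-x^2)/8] 7*I*sqrt(pi)*k*exp(-k^2/4)/16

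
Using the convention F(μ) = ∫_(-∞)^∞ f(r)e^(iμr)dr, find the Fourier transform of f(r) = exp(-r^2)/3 sqrt(pi) * exp(-μ^2/4)/3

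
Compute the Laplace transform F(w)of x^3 6/w^4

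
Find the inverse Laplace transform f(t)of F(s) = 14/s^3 7*t^2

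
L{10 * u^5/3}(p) 400/p^6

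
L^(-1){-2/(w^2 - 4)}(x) -sinh(2*x)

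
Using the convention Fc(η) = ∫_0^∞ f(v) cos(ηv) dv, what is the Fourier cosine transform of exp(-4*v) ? 4/(η^2 + 16) 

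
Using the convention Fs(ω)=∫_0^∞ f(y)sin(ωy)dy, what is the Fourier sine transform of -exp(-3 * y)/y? -atan(ω/3)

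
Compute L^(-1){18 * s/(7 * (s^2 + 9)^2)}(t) 3 * t * sin(3 * t)/7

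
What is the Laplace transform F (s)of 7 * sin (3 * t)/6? 7/ (2 * (s^2 + 9))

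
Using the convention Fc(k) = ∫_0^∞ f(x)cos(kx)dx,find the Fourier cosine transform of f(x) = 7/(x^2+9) 7 * pi * exp(-3 * k)/6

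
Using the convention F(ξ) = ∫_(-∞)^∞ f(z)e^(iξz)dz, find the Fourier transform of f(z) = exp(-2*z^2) sqrt(2)*sqrt(pi)*exp(-ξ^2/8)/2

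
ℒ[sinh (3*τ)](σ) 3/ (σ^2 - 9) 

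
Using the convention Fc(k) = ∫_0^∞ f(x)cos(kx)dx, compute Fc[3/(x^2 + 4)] 3*pi*exp(-2*k)/4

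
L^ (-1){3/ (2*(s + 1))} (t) 3*exp (-t)/2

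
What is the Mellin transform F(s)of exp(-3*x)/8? gamma(s)/(8*3^s)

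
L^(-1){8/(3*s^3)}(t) 4*t^2/3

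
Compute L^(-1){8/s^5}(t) t^4/3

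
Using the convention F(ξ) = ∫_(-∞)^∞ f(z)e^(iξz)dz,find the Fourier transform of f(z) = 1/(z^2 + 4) pi*exp(-2*Abs(ξ))/2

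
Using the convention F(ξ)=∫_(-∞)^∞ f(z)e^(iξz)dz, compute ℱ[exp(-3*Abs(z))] 6/(ξ^2 + 9)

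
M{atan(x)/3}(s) -pi*sec(pi*s/2)/(6*s)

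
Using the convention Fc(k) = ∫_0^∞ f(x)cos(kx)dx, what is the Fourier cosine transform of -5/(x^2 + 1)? -5*pi*exp(-k)/2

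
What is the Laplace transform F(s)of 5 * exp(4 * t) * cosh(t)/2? 5 * (s - 4)/(2 * ((s - 4)^2 - 1))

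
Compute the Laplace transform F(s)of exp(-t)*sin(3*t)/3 1/((s + 1)^2 + 9)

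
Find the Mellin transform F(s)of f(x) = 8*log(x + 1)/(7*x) -8*pi*csc(pi*s)/(7*s - 7)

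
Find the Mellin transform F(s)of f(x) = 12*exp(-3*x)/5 12*gamma(s)/(5*3^s)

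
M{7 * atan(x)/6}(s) -7 * pi * sec(pi * s/2)/(12 * s)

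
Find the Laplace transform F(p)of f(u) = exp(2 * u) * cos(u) (p - 2)/((p - 2)^2 + 1)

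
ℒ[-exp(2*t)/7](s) -1/(7*s - 14)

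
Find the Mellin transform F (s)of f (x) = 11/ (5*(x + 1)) 11*pi*csc (pi*s)/5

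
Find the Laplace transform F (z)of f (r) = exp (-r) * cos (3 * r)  (z + 1)/ ( (z + 1)^2 + 9)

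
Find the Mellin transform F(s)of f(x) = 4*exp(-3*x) 4*gamma(s)/3^s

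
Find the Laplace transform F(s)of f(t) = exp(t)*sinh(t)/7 1/(7*s*(s - 2))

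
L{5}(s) 5/s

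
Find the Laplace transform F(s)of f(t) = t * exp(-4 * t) (s + 4)^(-2)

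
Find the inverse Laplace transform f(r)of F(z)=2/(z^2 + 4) sin(2*r)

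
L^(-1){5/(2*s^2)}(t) 5*t/2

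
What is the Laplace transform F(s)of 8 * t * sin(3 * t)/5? 48 * s/(5 * (s^2 + 9)^2)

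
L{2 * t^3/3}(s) 4/s^4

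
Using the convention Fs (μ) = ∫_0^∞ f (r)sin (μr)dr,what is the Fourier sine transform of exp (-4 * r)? μ/ (μ^2 + 16)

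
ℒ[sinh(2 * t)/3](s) 2/(3 * (s^2 - 4))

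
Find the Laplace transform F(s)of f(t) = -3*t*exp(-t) -3/(s+1)^2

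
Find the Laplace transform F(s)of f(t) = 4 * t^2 8/s^3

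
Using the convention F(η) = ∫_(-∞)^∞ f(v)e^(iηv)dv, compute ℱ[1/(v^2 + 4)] pi*exp(-2*Abs(η))/2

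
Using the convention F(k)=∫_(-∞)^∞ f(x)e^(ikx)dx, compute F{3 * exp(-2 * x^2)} 3 * sqrt(2) * sqrt(pi) * exp(-k^2/8)/2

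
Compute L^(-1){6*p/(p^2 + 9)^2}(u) u*sin(3*u)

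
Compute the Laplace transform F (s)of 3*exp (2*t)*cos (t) 3*(s - 2)/ ( (s - 2)^2 + 1)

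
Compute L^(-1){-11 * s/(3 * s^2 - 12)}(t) -11 * cosh(2 * t)/3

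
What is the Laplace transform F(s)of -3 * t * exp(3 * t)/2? -3/(2 * (s - 3)^2)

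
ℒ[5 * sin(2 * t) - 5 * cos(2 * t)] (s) 10/(s^2+4) - 5 * s/(s^2+4)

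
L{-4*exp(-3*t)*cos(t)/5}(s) 4*(-s - 3)/(5*((s + 3)^2 + 1))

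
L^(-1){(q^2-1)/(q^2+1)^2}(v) v*cos(v)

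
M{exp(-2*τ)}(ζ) gamma(ζ)/2^ζ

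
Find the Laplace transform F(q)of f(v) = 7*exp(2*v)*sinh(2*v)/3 14/(3*q*(q - 4))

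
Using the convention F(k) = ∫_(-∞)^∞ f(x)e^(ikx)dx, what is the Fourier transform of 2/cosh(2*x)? pi/cosh(pi*k/4)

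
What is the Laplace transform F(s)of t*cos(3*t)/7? (s^2 - 9)/(7*(s^2 + 9)^2)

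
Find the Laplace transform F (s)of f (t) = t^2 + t 2/s^3 + s^ (-2)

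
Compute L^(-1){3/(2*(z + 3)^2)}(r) 3*r*exp(-3*r)/2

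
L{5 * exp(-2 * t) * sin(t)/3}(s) 5/(3 * ((s + 2)^2 + 1))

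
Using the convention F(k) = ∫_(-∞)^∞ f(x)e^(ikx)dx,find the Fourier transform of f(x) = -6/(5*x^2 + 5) -6*pi*exp(-Abs(k))/5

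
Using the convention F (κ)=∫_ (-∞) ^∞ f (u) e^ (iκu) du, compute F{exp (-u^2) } sqrt (pi)*exp (-κ^2/4) 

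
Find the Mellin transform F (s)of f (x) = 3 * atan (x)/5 -3 * pi * sec (pi * s/2)/ (10 * s)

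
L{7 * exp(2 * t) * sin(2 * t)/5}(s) 14/(5 * ((s - 2)^2+4))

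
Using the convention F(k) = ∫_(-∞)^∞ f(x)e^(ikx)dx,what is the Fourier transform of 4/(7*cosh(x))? 4*pi/(7*cosh(pi*k/2))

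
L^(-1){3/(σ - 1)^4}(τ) τ^3*exp(τ)/2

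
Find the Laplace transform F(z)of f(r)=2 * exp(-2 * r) 2/(z + 2)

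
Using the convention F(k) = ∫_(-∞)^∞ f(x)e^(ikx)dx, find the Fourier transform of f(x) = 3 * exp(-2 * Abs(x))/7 12/(7 * (k^2 + 4))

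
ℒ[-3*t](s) -3/s^2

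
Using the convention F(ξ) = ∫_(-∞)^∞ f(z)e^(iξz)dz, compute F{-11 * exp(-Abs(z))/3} -22/(3 * ξ^2+3)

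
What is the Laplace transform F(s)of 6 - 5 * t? 6/s - 5/s^2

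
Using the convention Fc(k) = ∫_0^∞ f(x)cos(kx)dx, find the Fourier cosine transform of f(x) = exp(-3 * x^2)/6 sqrt(3) * sqrt(pi) * exp(-k^2/12)/36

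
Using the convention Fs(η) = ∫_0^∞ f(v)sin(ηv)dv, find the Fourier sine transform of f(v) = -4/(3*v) -2*pi/3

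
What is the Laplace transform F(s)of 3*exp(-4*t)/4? 3/(4*(s + 4))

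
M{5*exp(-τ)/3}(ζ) 5*gamma(ζ)/3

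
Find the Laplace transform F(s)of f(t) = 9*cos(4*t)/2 9*s/(2*(s^2+16))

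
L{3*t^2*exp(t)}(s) 6/(s - 1)^3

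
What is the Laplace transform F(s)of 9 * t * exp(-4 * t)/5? 9/(5 * (s+4)^2)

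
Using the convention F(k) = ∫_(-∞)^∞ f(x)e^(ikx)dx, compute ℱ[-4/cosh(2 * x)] -2 * pi/cosh(pi * k/4)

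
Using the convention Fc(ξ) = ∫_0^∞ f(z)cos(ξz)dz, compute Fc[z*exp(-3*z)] (9 - ξ^2)/(ξ^2 + 9)^2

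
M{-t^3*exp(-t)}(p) -gamma(p + 3)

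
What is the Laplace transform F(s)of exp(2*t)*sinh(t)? 1/((s - 2)^2-1)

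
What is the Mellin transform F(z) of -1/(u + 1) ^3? -pi*(z - 2)*(z - 1) /(2*sin(pi*z) ) 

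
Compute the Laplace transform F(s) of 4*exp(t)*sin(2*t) 8/((s - 1) ^2 + 4) 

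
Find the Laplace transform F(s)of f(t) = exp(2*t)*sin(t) 1/((s - 2)^2 + 1)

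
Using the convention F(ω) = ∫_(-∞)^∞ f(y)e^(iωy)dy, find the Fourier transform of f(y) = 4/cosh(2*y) 2*pi/cosh(pi*ω/4)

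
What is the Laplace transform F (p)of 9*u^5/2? 540/p^6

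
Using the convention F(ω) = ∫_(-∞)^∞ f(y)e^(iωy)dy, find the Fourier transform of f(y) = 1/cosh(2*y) pi/(2*cosh(pi*ω/4))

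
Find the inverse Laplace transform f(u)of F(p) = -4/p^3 -2 * u^2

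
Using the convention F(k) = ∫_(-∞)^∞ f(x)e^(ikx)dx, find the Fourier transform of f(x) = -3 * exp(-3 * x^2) -sqrt(3) * sqrt(pi) * exp(-k^2/12)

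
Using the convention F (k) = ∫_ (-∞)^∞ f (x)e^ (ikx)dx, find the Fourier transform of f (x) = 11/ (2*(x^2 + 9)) 11*pi*exp (-3*Abs (k))/6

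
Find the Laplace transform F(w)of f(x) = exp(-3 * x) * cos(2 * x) (w + 3)/((w + 3)^2 + 4)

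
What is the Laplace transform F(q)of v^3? 6/q^4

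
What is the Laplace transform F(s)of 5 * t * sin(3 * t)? 30 * s/(s^2 + 9)^2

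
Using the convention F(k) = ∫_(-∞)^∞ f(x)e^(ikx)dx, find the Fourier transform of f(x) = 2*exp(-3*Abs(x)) 12/(k^2 + 9)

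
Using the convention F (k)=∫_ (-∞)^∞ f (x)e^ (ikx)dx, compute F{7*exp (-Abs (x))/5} 14/ (5*(k^2+1))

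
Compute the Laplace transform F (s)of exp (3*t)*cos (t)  (s - 3)/ ( (s - 3)^2 + 1)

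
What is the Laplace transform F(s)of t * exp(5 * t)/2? 1/(2 * (s - 5)^2)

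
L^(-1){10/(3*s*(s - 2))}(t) 10*exp(t)*sinh(t)/3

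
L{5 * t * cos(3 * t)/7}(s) 5 * (s^2 - 9)/(7 * (s^2 + 9)^2)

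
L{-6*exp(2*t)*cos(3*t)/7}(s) 6*(2 - s)/(7*((s - 2)^2 + 9))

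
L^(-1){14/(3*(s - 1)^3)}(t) 7*t^2*exp(t)/3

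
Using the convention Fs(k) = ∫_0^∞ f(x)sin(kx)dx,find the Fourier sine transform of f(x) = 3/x 3*pi/2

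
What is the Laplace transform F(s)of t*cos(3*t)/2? (s^2 - 9)/(2*(s^2 + 9)^2)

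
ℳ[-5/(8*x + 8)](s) -5*pi*csc(pi*s)/8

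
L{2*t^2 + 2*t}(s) 4/s^3 + 2/s^2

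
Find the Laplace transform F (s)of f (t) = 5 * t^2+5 10/s^3+5/s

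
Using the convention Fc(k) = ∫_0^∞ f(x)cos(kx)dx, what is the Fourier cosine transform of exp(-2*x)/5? 2/(5*(k^2+4))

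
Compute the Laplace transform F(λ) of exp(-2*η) 1/(λ+2) 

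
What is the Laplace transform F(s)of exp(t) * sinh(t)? 1/(s * (s - 2))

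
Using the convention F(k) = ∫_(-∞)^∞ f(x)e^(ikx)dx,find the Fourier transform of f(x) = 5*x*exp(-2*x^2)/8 5*sqrt(2)*I*sqrt(pi)*k*exp(-k^2/8)/64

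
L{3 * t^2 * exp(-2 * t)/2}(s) 3/(s + 2)^3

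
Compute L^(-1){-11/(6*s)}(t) -11/6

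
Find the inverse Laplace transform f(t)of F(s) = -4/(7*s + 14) -4*exp(-2*t)/7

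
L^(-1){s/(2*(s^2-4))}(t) cosh(2*t)/2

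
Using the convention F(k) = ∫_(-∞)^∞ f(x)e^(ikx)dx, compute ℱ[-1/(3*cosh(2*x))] -pi/(6*cosh(pi*k/4))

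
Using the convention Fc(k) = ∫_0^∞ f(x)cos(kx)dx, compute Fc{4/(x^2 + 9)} 2*pi*exp(-3*k)/3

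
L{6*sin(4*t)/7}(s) 24/(7*(s^2 + 16))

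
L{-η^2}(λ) -2/λ^3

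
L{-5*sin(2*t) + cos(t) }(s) s/(s^2 + 1) - 10/(s^2 + 4) 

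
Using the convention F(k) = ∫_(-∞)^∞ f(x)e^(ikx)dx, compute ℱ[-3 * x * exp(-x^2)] -3 * I * sqrt(pi) * k * exp(-k^2/4)/2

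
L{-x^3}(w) -6/w^4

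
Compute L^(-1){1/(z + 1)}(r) exp(-r)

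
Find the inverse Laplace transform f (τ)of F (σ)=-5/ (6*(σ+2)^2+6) -5*exp (-2*τ)*sin (τ)/6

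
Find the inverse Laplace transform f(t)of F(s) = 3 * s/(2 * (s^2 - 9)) 3 * cosh(3 * t)/2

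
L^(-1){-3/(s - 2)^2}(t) -3*t*exp(2*t)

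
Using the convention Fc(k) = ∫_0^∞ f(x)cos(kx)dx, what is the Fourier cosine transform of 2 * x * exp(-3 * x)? 2 * (9 - k^2)/(k^2 + 9)^2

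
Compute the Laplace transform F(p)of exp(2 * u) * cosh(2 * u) (p - 2)/(p * (p - 4))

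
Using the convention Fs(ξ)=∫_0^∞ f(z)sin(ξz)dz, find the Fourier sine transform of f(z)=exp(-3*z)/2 ξ/(2*(ξ^2+9))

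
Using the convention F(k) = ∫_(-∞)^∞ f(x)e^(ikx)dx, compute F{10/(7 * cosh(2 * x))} 5 * pi/(7 * cosh(pi * k/4))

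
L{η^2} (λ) 2/λ^3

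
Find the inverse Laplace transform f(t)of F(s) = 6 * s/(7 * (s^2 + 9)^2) t * sin(3 * t)/7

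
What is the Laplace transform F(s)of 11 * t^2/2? 11/s^3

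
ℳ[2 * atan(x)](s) -pi * sec(pi * s/2) /s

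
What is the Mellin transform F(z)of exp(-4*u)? gamma(z)/4^z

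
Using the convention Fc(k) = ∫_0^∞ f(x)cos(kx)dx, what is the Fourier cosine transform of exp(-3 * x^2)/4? sqrt(3) * sqrt(pi) * exp(-k^2/12)/24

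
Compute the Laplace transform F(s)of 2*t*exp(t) 2/(s - 1)^2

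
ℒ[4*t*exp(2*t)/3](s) 4/(3*(s - 2)^2)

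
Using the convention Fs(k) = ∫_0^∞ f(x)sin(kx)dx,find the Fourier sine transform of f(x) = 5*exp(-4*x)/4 5*k/(4*(k^2 + 16))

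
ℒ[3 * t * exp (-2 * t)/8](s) 3/ (8 * (s + 2)^2)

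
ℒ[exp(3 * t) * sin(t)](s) 1/((s - 3)^2 + 1)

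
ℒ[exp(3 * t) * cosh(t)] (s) (s - 3)/((s - 3)^2 - 1)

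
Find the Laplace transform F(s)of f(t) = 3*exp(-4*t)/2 3/(2*(s + 4))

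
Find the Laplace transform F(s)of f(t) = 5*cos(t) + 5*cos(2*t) 5*s/(s^2 + 4) + 5*s/(s^2 + 1)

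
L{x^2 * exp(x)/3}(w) 2/(3 * (w - 1)^3)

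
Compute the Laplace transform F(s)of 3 3/s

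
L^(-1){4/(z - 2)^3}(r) 2*r^2*exp(2*r)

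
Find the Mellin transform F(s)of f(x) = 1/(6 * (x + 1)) pi * csc(pi * s)/6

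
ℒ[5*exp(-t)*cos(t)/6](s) 5*(s + 1)/(6*((s + 1)^2 + 1))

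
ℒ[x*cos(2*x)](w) (w^2 - 4) /(w^2+4) ^2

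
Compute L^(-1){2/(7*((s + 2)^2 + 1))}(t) 2*exp(-2*t)*sin(t)/7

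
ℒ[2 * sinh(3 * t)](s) 6/(s^2 - 9)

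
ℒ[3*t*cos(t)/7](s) 3*(s^2 - 1)/(7*(s^2 + 1)^2)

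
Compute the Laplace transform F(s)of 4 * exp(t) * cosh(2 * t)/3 4 * (s - 1)/(3 * ((s - 1)^2 - 4))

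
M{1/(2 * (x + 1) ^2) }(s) (-pi * s + pi) /(2 * sin(pi * s) ) 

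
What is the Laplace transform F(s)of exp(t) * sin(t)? 1/((s - 1)^2 + 1)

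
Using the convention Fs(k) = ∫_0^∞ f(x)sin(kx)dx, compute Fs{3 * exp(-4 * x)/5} 3 * k/(5 * (k^2 + 16))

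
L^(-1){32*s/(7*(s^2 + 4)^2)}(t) 8*t*sin(2*t)/7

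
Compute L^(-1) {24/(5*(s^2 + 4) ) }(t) 12*sin(2*t) /5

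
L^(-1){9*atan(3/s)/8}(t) 9*sin(3*t)/(8*t)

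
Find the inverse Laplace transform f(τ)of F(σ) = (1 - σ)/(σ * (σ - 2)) -exp(τ) * cosh(τ)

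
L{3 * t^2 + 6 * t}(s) 6/s^2 + 6/s^3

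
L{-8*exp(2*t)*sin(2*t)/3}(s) -16/(3*(s - 2)^2 + 12)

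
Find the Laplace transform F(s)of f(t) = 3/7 3/(7*s)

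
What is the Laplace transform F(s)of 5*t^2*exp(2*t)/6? 5/(3*(s - 2)^3)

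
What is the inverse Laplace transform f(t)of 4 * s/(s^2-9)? 4 * cosh(3 * t)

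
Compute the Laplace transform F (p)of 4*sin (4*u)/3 16/ (3*(p^2 + 16))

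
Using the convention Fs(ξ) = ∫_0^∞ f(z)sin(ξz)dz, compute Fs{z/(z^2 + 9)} pi * exp(-3 * ξ)/2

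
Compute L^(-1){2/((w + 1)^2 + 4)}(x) exp(-x) * sin(2 * x)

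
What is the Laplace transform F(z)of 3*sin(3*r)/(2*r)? 3*atan(3/z)/2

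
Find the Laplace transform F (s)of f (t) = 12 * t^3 72/s^4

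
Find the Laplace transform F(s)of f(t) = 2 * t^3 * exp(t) 12/(s - 1)^4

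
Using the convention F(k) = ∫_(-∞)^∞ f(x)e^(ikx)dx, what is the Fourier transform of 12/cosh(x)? 12 * pi/cosh(pi * k/2)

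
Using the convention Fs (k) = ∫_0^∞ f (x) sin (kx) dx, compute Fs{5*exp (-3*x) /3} 5*k/ (3*(k^2 + 9) ) 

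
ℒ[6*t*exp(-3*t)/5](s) 6/(5*(s + 3)^2)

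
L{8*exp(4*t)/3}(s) 8/(3*(s - 4))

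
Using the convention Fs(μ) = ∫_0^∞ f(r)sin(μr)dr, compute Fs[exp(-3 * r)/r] atan(μ/3)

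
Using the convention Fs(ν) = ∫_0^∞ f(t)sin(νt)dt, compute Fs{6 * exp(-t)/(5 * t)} 6 * atan(ν)/5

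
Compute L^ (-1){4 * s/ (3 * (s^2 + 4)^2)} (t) t * sin (2 * t)/3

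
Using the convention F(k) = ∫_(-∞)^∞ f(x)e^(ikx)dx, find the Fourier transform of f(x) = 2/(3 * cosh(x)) 2 * pi/(3 * cosh(pi * k/2))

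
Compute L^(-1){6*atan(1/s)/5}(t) 6*sin(t)/(5*t)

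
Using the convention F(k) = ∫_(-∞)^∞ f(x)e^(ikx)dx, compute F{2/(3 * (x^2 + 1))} 2 * pi * exp(-Abs(k))/3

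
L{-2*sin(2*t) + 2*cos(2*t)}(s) 2*s/(s^2 + 4) - 4/(s^2 + 4)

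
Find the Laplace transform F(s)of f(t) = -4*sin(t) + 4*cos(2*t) 4*s/(s^2 + 4) - 4/(s^2 + 1)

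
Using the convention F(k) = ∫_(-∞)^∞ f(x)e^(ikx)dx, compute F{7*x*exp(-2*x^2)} 7*sqrt(2)*I*sqrt(pi)*k*exp(-k^2/8)/8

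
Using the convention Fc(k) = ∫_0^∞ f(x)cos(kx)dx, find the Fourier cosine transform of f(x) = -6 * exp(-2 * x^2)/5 -3 * sqrt(2) * sqrt(pi) * exp(-k^2/8)/10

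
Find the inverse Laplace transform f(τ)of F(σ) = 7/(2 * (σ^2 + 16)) 7 * sin(4 * τ)/8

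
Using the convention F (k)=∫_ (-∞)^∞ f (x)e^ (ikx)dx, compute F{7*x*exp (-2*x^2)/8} 7*sqrt (2)*I*sqrt (pi)*k*exp (-k^2/8)/64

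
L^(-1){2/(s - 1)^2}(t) 2 * t * exp(t)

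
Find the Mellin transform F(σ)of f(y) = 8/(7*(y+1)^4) 4*gamma(σ)*gamma(4 - σ)/21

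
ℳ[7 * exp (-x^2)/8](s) 7 * gamma (s/2)/16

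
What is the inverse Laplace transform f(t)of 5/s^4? 5 * t^3/6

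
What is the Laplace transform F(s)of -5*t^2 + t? s^(-2) - 10/s^3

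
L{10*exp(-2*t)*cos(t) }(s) 10*(s+2) /((s+2) ^2+1) 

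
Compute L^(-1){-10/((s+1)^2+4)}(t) -5 * exp(-t) * sin(2 * t)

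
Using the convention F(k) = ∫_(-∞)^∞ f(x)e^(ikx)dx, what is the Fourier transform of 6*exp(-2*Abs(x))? 24/(k^2 + 4)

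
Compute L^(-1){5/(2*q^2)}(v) 5*v/2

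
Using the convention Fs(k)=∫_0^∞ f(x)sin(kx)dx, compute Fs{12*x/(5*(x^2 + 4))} 6*pi*exp(-2*k)/5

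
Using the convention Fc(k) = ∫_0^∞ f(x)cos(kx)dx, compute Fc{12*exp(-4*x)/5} 48/(5*(k^2 + 16))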